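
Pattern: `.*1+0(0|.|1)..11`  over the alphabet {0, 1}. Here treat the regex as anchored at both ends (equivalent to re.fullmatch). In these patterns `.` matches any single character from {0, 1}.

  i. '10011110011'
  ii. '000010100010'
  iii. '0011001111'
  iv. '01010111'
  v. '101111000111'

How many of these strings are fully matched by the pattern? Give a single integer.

i → no match
ii → no match — must end with '11'
iii → match
iv → match
v → match
Total matched: 3

3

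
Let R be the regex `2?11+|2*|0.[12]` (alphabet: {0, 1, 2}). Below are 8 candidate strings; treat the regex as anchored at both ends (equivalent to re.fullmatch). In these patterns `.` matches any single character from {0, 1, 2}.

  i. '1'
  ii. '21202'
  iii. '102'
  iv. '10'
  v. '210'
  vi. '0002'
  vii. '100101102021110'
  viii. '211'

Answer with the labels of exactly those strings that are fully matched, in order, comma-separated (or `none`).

viii

i. '1' → no match
ii. '21202' → no match
iii. '102' → no match
iv. '10' → no match
v. '210' → no match
vi. '0002' → no match
vii → no match
viii. '211' → match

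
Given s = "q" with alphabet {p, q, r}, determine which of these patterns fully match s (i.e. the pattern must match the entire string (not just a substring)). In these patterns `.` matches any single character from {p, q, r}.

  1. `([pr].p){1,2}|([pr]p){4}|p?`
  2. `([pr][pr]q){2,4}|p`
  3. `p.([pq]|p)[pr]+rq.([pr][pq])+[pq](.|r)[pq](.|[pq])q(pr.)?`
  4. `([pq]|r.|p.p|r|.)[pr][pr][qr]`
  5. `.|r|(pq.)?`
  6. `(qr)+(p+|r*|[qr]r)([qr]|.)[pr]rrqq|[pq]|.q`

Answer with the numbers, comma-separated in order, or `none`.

5, 6

1 → no match
2 → no match
3 → no match — must start with "p"
4 → no match
5 → match
6 → match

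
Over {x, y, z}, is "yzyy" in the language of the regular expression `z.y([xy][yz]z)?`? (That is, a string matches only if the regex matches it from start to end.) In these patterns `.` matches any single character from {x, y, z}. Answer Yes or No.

No

Every match must start with "z", but "yzyy" does not.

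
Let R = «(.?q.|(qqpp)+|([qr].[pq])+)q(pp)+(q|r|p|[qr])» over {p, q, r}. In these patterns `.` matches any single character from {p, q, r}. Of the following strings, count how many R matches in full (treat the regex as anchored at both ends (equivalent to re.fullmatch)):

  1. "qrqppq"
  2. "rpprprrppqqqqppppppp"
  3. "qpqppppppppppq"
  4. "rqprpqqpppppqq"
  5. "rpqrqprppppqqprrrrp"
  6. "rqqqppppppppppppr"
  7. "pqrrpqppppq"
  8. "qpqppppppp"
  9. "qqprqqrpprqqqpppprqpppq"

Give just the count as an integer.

1 → match
2 → no match
3 → match
4 → no match
5 → no match
6 → match
7 → no match
8 → match
9 → no match
Total matched: 4

4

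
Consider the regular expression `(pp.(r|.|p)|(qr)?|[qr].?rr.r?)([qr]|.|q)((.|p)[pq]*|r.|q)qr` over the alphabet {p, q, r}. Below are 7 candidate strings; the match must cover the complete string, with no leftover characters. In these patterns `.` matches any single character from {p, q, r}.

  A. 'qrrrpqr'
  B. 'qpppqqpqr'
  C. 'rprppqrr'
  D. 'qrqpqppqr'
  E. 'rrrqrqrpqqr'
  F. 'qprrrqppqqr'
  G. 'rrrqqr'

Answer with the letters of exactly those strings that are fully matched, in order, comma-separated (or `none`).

A, B, D, E, F

A → match
B → match
C → no match — must end with 'qr'
D → match
E → match
F → match
G → no match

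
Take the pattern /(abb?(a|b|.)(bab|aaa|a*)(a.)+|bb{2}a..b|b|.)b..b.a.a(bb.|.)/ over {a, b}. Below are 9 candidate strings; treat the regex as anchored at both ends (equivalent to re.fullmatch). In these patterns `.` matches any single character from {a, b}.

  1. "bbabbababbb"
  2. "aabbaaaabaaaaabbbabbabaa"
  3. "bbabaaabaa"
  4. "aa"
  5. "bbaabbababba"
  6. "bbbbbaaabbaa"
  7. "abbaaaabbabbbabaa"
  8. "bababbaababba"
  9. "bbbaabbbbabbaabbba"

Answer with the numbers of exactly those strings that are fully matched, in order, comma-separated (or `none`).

5, 7

1 → no match
2 → no match
3 → no match
4 → no match
5 → match
6 → no match
7 → match
8 → no match
9 → no match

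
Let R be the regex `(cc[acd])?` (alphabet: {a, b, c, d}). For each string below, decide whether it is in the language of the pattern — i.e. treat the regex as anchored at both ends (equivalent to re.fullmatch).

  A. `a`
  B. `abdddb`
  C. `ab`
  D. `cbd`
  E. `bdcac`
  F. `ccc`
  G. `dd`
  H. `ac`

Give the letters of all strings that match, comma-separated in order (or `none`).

A → no match
B → no match
C → no match
D → no match
E → no match
F → match
G → no match
H → no match

F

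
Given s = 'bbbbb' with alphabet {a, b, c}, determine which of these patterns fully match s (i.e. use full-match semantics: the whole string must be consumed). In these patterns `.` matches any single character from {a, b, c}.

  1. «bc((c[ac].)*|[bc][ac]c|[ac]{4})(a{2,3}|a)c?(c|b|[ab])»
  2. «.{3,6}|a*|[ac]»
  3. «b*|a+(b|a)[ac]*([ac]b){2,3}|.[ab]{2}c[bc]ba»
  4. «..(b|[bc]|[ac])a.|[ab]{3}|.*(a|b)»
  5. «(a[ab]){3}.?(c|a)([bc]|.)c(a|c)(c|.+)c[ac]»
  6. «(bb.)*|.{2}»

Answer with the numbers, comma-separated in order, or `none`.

2, 3, 4

1 → no match — must start with 'bc'
2 → match
3 → match
4 → match
5 → no match — must start with 'a'
6 → no match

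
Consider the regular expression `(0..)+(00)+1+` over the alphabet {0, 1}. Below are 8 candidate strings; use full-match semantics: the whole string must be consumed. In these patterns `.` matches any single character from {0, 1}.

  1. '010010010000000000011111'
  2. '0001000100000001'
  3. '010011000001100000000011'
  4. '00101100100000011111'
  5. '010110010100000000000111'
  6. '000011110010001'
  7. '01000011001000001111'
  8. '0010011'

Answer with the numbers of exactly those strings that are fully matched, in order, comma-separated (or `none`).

1, 4, 8

1 → match
2 → no match
3 → no match
4 → match
5 → no match
6 → no match
7 → no match
8 → match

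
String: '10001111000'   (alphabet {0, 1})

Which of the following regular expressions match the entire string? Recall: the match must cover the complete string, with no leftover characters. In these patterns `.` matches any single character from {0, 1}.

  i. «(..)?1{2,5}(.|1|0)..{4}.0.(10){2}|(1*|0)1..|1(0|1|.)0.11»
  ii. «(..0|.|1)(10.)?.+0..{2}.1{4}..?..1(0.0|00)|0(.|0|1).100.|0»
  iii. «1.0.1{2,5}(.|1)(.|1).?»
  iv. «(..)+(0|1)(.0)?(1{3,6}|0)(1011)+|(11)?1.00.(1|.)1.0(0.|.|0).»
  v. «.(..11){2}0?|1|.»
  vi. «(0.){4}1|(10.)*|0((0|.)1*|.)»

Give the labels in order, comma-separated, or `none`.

iii, iv

i → no match
ii → no match
iii → match
iv → match
v → no match
vi → no match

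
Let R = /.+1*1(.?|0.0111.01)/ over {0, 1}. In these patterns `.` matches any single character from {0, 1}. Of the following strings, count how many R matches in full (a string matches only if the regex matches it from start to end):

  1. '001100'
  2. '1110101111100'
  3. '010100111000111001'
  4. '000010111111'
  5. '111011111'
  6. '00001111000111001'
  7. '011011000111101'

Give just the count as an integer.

5

1. '001100' → no match
2 → no match
3 → match
4. '000010111111' → match
5. '111011111' → match
6 → match
7 → match
Total matched: 5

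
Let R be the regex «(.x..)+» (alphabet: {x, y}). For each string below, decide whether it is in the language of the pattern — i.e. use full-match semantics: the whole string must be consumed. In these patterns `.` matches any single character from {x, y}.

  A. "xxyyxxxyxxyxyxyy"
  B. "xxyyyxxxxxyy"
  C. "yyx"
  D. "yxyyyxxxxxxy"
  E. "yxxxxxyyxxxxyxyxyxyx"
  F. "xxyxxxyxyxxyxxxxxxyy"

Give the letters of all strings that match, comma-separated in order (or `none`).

A, B, D, E, F

A → match
B → match
C → no match
D → match
E → match
F → match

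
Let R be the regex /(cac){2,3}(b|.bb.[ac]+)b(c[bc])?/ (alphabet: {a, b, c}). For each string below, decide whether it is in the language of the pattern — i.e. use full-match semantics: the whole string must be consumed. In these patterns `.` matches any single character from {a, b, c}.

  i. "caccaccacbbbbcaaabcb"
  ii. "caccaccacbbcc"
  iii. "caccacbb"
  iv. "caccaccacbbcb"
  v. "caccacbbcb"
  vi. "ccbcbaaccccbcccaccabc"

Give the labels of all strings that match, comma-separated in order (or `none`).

i, ii, iii, iv, v

i → match
ii → match
iii → match
iv → match
v → match
vi → no match — must start with "cac"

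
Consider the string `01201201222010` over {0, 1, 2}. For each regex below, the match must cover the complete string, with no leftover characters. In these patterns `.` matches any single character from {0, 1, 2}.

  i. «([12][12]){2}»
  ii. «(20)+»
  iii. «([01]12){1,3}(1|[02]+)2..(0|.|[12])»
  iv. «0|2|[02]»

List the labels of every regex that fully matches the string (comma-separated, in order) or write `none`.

i → no match
ii → no match — must start with `20`
iii → match
iv → no match

iii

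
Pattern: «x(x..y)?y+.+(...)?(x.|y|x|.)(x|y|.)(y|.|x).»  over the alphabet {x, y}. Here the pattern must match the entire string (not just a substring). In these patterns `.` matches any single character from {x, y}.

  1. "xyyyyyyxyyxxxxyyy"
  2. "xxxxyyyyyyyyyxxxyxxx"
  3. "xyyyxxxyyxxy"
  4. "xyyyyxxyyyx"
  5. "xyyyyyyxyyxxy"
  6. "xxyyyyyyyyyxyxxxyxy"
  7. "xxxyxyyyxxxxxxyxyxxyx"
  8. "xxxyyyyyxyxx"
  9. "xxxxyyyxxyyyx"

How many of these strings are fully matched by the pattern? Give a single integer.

8

1 → match
2 → match
3. "xyyyxxxyyxxy" → match
4. "xyyyyxxyyyx" → match
5 → match
6 → match
7 → no match
8. "xxxyyyyyxyxx" → match
9 → match
Total matched: 8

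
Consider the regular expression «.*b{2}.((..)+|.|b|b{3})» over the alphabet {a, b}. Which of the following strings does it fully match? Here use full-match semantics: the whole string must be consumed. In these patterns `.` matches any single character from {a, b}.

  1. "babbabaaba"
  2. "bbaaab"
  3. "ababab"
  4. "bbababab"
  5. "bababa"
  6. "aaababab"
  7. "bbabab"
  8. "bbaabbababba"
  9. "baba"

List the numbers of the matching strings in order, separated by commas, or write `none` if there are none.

none

1 → no match
2 → no match
3 → no match
4 → no match
5 → no match
6 → no match
7 → no match
8 → no match
9 → no match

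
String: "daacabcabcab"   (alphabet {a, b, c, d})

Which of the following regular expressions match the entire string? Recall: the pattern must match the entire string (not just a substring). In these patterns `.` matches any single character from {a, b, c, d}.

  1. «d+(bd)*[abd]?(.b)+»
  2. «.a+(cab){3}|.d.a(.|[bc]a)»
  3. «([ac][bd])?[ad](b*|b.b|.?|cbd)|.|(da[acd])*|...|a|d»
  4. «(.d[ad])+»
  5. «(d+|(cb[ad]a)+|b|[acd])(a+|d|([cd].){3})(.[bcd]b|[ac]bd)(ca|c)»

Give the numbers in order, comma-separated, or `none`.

2

1 → no match
2 → match
3 → no match
4 → no match
5 → no match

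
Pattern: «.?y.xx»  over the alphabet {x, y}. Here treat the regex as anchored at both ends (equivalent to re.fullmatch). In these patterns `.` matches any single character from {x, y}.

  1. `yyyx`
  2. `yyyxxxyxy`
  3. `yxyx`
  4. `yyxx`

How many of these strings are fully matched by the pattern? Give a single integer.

1

1. `yyyx` → no match — must end with `xx`
2. `yyyxxxyxy` → no match — must end with `xx`
3. `yxyx` → no match — must end with `xx`
4. `yyxx` → match
Total matched: 1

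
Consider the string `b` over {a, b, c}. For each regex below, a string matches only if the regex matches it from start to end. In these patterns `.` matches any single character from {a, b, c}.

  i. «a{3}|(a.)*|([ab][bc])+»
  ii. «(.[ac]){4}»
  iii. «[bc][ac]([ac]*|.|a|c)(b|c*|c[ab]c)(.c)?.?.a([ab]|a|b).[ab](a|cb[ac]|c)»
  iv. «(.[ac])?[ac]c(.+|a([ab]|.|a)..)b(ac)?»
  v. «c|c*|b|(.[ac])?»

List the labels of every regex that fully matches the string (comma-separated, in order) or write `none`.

i → no match
ii → no match
iii → no match
iv → no match
v → match

v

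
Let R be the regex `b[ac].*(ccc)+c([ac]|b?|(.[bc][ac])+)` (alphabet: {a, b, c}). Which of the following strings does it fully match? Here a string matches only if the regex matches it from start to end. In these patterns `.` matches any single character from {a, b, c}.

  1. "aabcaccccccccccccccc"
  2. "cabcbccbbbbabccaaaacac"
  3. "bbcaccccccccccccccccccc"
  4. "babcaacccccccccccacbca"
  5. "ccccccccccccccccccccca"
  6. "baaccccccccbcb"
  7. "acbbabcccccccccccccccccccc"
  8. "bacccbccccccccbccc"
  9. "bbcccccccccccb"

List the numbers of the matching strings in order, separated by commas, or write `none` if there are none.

none

1 → no match — must start with "b"
2 → no match — must start with "b"
3 → no match
4 → no match
5 → no match — must start with "b"
6 → no match
7 → no match — must start with "b"
8 → no match
9 → no match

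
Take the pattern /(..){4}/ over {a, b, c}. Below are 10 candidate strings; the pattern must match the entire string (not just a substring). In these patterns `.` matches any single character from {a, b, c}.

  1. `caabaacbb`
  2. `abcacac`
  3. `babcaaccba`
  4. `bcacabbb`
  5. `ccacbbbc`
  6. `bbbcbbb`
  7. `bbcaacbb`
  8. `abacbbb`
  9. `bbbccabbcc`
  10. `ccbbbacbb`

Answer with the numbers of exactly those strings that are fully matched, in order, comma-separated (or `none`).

4, 5, 7

1 → no match
2 → no match
3 → no match
4 → match
5 → match
6 → no match
7 → match
8 → no match
9 → no match
10 → no match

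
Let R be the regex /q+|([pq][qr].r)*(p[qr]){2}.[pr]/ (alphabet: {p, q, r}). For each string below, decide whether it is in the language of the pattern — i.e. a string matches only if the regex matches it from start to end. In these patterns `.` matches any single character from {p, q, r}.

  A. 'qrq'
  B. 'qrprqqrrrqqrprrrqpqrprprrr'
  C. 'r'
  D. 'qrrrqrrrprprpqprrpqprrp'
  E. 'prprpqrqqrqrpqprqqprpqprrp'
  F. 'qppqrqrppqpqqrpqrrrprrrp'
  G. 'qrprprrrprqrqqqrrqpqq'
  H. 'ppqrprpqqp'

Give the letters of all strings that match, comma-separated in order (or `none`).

none

A. 'qrq' → no match
B → no match
C. 'r' → no match
D → no match
E → no match
F → no match
G → no match
H. 'ppqrprpqqp' → no match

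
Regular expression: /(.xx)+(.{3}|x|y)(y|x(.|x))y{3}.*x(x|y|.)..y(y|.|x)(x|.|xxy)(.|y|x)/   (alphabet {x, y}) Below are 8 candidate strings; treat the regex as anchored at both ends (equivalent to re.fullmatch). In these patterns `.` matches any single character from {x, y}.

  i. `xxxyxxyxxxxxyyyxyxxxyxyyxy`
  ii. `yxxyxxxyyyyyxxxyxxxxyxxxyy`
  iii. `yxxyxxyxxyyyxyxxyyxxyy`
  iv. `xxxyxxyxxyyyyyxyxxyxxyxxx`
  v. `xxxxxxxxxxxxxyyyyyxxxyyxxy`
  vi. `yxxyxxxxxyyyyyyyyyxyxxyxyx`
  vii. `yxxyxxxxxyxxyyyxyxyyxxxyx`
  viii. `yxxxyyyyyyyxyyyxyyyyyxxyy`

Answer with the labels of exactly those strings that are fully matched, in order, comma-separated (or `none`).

i, ii, iii, iv, v, vi, vii, viii

i → match
ii → match
iii → match
iv → match
v → match
vi → match
vii → match
viii → match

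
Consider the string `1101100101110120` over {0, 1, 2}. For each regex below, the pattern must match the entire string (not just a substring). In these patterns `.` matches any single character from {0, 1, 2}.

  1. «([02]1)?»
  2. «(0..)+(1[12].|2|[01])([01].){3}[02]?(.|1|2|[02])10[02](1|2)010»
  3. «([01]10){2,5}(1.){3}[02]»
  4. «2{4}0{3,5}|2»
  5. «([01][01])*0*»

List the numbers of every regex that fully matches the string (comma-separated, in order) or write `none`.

1 → no match
2 → no match — must start with `0`
3 → match
4 → no match — must start with `2`
5 → no match

3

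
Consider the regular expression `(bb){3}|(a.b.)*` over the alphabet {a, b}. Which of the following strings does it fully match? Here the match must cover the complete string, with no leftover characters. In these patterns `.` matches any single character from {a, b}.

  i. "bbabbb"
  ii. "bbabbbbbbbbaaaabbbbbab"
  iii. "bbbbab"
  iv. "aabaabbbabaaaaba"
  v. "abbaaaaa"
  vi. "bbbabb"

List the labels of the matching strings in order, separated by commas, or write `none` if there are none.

none

i → no match
ii → no match
iii → no match
iv → no match
v → no match
vi → no match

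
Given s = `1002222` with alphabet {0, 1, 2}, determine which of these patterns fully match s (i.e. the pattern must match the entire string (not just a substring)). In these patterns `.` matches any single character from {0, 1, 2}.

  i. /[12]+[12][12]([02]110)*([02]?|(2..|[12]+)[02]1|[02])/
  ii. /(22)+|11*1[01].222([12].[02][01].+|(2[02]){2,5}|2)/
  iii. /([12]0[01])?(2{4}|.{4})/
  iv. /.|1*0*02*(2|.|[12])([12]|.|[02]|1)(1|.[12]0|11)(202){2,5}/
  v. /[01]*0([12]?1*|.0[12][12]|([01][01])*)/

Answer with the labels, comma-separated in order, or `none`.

i → no match
ii → no match
iii → match
iv → no match
v → no match

iii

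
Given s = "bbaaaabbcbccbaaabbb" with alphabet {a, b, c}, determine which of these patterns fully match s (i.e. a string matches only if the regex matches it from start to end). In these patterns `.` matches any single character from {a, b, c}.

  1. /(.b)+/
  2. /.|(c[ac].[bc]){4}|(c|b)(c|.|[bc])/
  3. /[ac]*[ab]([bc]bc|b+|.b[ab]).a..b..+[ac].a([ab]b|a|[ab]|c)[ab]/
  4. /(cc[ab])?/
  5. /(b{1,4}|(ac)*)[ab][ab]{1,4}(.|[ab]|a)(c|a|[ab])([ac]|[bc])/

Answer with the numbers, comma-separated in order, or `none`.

3

1 → no match
2 → no match
3 → match
4 → no match
5 → no match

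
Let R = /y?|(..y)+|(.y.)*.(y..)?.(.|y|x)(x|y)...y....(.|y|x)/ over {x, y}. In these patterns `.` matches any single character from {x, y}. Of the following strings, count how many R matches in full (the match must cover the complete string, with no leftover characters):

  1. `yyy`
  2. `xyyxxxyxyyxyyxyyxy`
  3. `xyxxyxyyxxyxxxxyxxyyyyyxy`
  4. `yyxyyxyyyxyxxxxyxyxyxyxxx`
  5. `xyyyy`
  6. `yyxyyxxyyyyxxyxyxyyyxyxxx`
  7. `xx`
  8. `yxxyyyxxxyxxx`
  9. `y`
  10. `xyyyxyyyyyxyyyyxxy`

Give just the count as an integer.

6

1 → match
2 → no match
3 → match
4 → match
5 → no match
6 → match
7 → no match
8 → no match
9 → match
10 → match
Total matched: 6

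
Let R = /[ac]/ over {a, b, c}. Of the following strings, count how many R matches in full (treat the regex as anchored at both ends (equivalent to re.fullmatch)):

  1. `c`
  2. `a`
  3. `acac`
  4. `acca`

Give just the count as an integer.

1 → match
2 → match
3 → no match
4 → no match
Total matched: 2

2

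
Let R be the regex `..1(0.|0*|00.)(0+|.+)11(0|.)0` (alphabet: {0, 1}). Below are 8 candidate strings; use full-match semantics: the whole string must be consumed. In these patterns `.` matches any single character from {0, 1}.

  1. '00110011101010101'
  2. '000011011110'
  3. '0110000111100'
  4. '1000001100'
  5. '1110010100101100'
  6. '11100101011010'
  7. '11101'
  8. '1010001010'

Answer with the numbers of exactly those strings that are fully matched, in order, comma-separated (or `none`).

3, 5

1 → no match — must end with '0'
2 → no match
3 → match
4 → no match
5 → match
6 → no match
7 → no match — must end with '0'
8 → no match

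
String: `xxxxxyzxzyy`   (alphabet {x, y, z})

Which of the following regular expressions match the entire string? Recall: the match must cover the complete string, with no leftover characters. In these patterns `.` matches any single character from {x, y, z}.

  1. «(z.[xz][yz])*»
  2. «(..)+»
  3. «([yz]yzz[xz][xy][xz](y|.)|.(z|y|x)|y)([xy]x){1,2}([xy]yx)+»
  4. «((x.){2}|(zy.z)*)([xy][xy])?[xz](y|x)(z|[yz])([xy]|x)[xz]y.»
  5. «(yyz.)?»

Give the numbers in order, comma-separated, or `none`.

4

1 → no match
2 → no match
3 → no match — must end with `yx`
4 → match
5 → no match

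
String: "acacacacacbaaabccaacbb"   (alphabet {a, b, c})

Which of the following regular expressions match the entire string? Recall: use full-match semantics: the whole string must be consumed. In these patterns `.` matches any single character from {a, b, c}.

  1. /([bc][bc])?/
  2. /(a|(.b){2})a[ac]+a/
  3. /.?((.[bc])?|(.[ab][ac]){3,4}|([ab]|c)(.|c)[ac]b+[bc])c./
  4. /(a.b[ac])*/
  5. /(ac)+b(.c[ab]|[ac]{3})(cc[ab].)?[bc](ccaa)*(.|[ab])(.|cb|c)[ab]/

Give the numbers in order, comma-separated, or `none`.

5

1 → no match
2 → no match — must end with "a"
3 → no match
4 → no match
5 → match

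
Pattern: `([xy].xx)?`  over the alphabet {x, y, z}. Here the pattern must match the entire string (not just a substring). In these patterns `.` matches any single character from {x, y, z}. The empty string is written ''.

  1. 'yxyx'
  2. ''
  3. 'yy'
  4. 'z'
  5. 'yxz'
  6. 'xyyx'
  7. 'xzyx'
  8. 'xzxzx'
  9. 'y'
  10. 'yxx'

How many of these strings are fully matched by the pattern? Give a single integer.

1. 'yxyx' → no match
2. '' → match
3. 'yy' → no match
4. 'z' → no match
5. 'yxz' → no match
6. 'xyyx' → no match
7. 'xzyx' → no match
8. 'xzxzx' → no match
9. 'y' → no match
10. 'yxx' → no match
Total matched: 1

1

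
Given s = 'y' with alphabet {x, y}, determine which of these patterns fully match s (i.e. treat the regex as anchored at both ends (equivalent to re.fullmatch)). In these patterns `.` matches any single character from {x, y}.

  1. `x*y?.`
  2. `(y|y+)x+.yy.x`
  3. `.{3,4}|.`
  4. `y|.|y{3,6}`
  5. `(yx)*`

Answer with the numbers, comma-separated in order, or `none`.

1, 3, 4

1 → match
2 → no match — must end with 'x'
3 → match
4 → match
5 → no match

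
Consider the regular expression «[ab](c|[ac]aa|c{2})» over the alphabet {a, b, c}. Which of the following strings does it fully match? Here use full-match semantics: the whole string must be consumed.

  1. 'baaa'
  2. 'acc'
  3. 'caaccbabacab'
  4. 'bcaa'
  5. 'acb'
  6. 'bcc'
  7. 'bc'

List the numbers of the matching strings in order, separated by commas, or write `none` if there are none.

1. 'baaa' → match
2. 'acc' → match
3. 'caaccbabacab' → no match
4. 'bcaa' → match
5. 'acb' → no match
6. 'bcc' → match
7. 'bc' → match

1, 2, 4, 6, 7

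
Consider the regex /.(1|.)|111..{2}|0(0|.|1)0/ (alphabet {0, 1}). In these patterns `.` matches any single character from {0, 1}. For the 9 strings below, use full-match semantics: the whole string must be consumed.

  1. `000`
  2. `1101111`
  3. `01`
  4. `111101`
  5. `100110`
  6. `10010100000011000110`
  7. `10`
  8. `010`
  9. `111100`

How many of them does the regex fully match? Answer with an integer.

1 → match
2 → no match
3 → match
4 → match
5 → no match
6 → no match
7 → match
8 → match
9 → match
Total matched: 6

6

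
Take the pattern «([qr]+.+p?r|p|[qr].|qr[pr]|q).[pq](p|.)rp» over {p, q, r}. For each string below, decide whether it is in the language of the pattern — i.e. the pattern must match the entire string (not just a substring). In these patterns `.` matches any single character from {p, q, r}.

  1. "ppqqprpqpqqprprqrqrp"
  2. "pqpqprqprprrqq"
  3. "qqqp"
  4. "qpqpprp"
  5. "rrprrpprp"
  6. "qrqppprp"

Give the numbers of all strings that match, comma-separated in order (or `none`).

4, 5

1 → no match
2 → no match — must end with "rp"
3. "qqqp" → no match — must end with "rp"
4. "qpqpprp" → match
5. "rrprrpprp" → match
6. "qrqppprp" → no match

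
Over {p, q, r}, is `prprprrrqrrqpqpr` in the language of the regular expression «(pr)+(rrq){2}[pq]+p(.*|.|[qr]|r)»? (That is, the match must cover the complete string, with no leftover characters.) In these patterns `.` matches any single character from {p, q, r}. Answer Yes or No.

Yes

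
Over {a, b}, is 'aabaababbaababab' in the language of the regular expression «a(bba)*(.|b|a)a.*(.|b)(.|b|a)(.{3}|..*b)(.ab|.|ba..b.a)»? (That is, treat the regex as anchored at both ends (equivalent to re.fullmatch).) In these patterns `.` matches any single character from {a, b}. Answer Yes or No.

No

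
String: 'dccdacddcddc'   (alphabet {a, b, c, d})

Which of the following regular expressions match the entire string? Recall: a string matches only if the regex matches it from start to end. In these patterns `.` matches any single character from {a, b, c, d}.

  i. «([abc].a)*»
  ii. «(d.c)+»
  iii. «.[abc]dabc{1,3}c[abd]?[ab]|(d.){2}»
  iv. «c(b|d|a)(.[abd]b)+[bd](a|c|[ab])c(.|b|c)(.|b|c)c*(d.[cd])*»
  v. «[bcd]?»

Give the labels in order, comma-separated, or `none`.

i → no match
ii → match
iii → no match
iv → no match — must start with 'c'
v → no match

ii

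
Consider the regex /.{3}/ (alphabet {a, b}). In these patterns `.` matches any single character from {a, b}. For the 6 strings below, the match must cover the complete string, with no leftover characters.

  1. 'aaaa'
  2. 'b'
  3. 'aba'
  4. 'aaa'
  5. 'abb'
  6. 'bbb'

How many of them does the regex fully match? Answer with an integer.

1 → no match
2 → no match
3 → match
4 → match
5 → match
6 → match
Total matched: 4

4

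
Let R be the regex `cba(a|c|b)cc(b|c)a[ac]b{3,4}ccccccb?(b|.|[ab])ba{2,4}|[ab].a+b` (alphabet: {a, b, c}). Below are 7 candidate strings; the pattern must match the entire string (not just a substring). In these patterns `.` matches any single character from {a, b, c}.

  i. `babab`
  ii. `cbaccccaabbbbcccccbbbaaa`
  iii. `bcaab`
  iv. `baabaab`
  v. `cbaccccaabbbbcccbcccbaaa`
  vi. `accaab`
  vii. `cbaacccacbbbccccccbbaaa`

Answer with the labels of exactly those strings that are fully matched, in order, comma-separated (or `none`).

iii, vii

i → no match
ii → no match
iii → match
iv → no match
v → no match
vi → no match
vii → match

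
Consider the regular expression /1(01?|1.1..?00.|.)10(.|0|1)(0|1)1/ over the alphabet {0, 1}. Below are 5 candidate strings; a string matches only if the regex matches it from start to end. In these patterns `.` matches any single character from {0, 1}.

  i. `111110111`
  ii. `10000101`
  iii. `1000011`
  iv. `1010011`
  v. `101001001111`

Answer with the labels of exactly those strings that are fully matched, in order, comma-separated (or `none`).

iv

i. `111110111` → no match
ii. `10000101` → no match
iii. `1000011` → no match
iv. `1010011` → match
v. `101001001111` → no match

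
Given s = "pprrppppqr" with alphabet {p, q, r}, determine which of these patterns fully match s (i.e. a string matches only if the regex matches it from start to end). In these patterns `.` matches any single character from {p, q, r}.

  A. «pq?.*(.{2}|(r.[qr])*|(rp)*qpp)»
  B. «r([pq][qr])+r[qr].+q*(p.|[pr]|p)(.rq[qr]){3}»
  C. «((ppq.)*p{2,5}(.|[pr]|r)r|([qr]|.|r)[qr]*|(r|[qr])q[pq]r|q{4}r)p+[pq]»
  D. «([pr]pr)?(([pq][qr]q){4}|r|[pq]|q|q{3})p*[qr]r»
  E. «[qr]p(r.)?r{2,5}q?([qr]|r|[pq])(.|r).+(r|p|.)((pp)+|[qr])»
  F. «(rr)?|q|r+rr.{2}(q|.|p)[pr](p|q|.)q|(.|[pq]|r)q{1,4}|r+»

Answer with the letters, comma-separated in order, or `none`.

A, D

A → match
B → no match — must start with "r"
C → no match
D → match
E → no match
F → no match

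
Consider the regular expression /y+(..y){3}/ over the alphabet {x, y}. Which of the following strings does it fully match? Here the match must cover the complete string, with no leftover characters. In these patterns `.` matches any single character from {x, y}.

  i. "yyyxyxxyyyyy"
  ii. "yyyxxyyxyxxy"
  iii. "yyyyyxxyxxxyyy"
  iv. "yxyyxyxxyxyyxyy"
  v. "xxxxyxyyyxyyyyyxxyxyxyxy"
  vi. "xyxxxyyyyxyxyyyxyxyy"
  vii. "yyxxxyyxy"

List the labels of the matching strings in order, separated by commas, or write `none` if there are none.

i → no match
ii → match
iii → no match
iv → no match
v → no match — must start with "y"
vi → no match — must start with "y"
vii → no match

ii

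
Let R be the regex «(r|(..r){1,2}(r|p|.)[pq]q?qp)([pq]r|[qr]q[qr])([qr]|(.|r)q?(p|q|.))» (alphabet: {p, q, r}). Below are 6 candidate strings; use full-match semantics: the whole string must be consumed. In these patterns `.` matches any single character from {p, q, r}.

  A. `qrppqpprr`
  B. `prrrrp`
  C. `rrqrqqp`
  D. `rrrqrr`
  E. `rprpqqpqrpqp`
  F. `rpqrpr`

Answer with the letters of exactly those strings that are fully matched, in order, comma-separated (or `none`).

A → no match
B → no match
C → match
D → no match
E → match
F → no match

C, E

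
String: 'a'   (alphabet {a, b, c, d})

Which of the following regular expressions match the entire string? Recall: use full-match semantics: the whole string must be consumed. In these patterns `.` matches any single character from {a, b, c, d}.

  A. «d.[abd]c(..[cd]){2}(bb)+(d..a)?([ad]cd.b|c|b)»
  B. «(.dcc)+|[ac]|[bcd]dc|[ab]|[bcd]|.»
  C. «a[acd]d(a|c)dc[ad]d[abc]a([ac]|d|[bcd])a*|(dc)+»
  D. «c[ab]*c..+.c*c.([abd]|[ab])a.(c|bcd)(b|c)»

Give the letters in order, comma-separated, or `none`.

A → no match — must start with 'd'
B → match
C → no match
D → no match — must start with 'c'

B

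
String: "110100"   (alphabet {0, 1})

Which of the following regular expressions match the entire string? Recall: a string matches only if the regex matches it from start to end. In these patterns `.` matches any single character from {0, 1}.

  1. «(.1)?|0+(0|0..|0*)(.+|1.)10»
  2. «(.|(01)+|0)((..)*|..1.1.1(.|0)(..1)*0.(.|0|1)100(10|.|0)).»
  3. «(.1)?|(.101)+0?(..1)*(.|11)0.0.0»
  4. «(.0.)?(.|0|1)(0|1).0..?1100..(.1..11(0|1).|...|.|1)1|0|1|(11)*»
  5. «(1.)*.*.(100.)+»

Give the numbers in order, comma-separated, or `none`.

1 → no match
2 → match
3 → no match
4 → no match
5 → no match

2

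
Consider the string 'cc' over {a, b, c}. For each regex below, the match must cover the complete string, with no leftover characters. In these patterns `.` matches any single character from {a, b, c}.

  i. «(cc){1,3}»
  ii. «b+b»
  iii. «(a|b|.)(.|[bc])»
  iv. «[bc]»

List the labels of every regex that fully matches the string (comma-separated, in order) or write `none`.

i → match
ii → no match — must start with 'b'
iii → match
iv → no match

i, iii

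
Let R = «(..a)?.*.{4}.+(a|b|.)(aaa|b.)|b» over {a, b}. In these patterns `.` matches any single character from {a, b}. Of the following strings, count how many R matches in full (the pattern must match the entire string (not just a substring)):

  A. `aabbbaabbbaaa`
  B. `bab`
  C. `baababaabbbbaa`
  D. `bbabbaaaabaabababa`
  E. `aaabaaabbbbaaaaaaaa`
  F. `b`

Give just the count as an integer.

4

A → match
B → no match
C → no match
D → match
E → match
F → match
Total matched: 4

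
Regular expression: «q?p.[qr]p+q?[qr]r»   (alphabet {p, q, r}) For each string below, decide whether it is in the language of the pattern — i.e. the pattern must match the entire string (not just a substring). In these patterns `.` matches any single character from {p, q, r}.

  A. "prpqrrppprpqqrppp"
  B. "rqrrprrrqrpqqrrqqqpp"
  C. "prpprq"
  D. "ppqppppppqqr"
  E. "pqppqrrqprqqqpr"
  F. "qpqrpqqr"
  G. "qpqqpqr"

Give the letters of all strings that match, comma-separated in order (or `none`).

A → no match — must end with "r"
B → no match — must end with "r"
C. "prpprq" → no match — must end with "r"
D. "ppqppppppqqr" → match
E → no match
F. "qpqrpqqr" → match
G. "qpqqpqr" → match

D, F, G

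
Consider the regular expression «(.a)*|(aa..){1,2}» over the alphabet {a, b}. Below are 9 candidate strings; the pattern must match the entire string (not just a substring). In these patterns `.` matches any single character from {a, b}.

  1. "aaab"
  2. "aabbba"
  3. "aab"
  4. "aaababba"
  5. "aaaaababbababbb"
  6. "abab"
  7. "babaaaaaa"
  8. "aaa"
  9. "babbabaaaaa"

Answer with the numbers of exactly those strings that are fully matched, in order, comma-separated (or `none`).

1

1 → match
2 → no match
3 → no match
4 → no match
5 → no match
6 → no match
7 → no match
8 → no match
9 → no match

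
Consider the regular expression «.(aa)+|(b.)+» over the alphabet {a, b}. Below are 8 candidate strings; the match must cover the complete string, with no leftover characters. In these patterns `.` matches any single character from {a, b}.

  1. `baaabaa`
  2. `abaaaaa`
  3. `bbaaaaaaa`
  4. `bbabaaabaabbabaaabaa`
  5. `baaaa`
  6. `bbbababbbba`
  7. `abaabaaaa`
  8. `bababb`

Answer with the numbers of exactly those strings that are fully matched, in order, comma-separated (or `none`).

1. `baaabaa` → no match
2. `abaaaaa` → no match
3. `bbaaaaaaa` → no match
4 → no match
5. `baaaa` → match
6. `bbbababbbba` → no match
7. `abaabaaaa` → no match
8. `bababb` → match

5, 8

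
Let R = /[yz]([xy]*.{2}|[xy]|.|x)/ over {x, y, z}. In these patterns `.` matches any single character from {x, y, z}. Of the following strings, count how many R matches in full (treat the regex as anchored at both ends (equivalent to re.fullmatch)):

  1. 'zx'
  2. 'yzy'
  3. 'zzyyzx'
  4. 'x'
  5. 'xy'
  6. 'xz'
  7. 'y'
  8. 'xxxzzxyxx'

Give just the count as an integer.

1 → match
2 → match
3 → no match
4 → no match
5 → no match
6 → no match
7 → no match
8 → no match
Total matched: 2

2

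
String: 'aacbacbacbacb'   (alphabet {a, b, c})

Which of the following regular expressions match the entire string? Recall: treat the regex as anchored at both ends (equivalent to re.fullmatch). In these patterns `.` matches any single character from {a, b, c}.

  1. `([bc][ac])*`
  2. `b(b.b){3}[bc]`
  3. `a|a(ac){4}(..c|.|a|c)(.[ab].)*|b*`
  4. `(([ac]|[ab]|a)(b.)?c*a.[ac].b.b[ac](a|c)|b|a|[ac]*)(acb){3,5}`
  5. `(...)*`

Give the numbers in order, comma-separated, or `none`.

4

1 → no match
2 → no match — must start with 'bb'
3 → no match
4 → match
5 → no match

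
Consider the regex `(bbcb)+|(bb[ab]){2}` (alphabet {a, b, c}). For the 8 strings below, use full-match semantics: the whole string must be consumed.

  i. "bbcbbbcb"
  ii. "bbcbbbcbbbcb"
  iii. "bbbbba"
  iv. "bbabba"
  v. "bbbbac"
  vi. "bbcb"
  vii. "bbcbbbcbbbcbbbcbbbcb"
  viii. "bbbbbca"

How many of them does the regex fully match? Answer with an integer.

i → match
ii → match
iii → match
iv → match
v → no match
vi → match
vii → match
viii → no match
Total matched: 6

6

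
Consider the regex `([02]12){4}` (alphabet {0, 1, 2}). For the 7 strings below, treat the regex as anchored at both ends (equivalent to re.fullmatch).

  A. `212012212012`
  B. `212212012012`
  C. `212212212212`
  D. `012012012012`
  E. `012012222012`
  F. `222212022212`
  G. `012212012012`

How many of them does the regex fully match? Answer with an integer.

A → match
B → match
C → match
D → match
E → no match
F → no match
G → match
Total matched: 5

5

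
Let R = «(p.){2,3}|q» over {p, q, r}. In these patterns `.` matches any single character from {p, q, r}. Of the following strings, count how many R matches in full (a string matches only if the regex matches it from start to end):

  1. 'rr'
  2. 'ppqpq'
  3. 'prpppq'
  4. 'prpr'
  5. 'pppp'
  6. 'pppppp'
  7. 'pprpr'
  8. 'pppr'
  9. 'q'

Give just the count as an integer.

6

1. 'rr' → no match
2. 'ppqpq' → no match
3. 'prpppq' → match
4. 'prpr' → match
5. 'pppp' → match
6. 'pppppp' → match
7. 'pprpr' → no match
8. 'pppr' → match
9. 'q' → match
Total matched: 6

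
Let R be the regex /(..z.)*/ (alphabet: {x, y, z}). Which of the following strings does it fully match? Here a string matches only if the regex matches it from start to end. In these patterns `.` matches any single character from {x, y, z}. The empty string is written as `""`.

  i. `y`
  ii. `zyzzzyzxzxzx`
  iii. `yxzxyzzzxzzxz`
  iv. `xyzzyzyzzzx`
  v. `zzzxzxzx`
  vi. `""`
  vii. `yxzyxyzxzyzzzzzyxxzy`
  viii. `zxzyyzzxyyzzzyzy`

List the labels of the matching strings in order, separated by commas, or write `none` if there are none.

i → no match
ii → match
iii → no match
iv → no match
v → match
vi → match
vii → match
viii → match

ii, v, vi, vii, viii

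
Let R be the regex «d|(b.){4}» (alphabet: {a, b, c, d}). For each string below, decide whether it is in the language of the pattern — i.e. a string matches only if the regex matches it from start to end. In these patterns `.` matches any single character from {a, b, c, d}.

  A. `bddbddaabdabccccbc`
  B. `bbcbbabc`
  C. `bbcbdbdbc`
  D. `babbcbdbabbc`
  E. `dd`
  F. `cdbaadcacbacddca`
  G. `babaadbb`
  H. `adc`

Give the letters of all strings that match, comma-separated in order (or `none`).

A → no match
B → no match
C → no match
D → no match
E → no match
F → no match
G → no match
H → no match

none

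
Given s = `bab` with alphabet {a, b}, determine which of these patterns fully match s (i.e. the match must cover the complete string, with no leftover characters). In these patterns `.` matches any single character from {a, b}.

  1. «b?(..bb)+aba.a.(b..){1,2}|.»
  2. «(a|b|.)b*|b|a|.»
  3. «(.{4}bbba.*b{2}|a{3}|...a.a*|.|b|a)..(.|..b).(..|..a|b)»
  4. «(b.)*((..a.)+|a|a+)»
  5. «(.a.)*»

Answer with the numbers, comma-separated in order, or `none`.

1 → no match
2 → no match
3 → no match
4 → no match
5 → match

5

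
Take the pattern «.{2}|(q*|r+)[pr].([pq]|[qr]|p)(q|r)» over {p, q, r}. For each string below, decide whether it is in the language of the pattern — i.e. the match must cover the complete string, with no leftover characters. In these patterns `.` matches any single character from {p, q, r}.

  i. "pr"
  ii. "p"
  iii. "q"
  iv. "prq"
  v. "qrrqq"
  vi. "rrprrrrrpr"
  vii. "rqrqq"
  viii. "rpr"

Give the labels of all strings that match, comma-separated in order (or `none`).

i → match
ii → no match
iii → no match
iv → no match
v → match
vi → no match
vii → no match
viii → no match

i, v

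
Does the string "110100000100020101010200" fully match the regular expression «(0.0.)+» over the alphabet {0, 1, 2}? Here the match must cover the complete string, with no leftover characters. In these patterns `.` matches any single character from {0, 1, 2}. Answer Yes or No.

No

Every match must start with "0", but "110100000100020101010200" does not.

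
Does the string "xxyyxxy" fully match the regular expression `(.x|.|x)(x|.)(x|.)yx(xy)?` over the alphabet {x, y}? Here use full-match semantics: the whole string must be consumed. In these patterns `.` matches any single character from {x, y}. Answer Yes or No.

Yes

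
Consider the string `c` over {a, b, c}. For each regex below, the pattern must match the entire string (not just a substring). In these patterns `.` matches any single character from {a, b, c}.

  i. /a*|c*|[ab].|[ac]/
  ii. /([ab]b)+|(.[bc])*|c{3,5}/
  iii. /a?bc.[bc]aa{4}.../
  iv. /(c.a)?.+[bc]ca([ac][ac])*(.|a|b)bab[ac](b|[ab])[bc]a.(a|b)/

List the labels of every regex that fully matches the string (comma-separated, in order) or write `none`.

i → match
ii → no match
iii → no match
iv → no match

i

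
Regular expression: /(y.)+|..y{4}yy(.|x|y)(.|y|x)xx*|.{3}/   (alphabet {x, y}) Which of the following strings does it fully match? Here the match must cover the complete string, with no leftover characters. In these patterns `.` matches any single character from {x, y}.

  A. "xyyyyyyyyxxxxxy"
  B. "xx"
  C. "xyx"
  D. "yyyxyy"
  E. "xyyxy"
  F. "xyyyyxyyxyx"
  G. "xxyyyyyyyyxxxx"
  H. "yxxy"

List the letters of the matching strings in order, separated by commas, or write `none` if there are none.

C, D, G

A → no match
B → no match
C → match
D → match
E → no match
F → no match
G → match
H → no match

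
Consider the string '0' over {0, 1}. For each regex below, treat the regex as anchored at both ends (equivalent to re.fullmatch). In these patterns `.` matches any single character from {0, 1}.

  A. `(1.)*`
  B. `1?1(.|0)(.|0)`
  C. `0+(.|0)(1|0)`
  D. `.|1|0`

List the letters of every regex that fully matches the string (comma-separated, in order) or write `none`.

D

A → no match
B → no match
C → no match
D → match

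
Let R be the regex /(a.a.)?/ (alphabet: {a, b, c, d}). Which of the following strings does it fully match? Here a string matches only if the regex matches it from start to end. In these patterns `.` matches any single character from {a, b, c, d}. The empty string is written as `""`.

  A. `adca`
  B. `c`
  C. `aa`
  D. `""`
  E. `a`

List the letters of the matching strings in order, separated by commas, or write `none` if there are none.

A → no match
B → no match
C → no match
D → match
E → no match

D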